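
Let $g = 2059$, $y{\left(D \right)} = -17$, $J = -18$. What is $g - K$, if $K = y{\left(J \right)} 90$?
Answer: $3589$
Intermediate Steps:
$K = -1530$ ($K = \left(-17\right) 90 = -1530$)
$g - K = 2059 - -1530 = 2059 + 1530 = 3589$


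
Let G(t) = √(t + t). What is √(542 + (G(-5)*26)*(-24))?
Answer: √(542 - 624*I*√10) ≈ 35.975 - 27.426*I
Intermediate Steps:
G(t) = √2*√t (G(t) = √(2*t) = √2*√t)
√(542 + (G(-5)*26)*(-24)) = √(542 + ((√2*√(-5))*26)*(-24)) = √(542 + ((√2*(I*√5))*26)*(-24)) = √(542 + ((I*√10)*26)*(-24)) = √(542 + (26*I*√10)*(-24)) = √(542 - 624*I*√10)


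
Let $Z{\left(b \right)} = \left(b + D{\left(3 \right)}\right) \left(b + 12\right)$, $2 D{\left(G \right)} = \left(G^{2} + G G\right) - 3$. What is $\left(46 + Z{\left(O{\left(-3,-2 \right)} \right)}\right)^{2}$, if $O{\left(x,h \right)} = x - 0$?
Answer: $\frac{29929}{4} \approx 7482.3$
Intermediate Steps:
$O{\left(x,h \right)} = x$ ($O{\left(x,h \right)} = x + 0 = x$)
$D{\left(G \right)} = - \frac{3}{2} + G^{2}$ ($D{\left(G \right)} = \frac{\left(G^{2} + G G\right) - 3}{2} = \frac{\left(G^{2} + G^{2}\right) - 3}{2} = \frac{2 G^{2} - 3}{2} = \frac{-3 + 2 G^{2}}{2} = - \frac{3}{2} + G^{2}$)
$Z{\left(b \right)} = \left(12 + b\right) \left(\frac{15}{2} + b\right)$ ($Z{\left(b \right)} = \left(b - \left(\frac{3}{2} - 3^{2}\right)\right) \left(b + 12\right) = \left(b + \left(- \frac{3}{2} + 9\right)\right) \left(12 + b\right) = \left(b + \frac{15}{2}\right) \left(12 + b\right) = \left(\frac{15}{2} + b\right) \left(12 + b\right) = \left(12 + b\right) \left(\frac{15}{2} + b\right)$)
$\left(46 + Z{\left(O{\left(-3,-2 \right)} \right)}\right)^{2} = \left(46 + \left(90 + \left(-3\right)^{2} + \frac{39}{2} \left(-3\right)\right)\right)^{2} = \left(46 + \left(90 + 9 - \frac{117}{2}\right)\right)^{2} = \left(46 + \frac{81}{2}\right)^{2} = \left(\frac{173}{2}\right)^{2} = \frac{29929}{4}$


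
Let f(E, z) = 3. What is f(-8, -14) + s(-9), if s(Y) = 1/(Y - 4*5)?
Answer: 86/29 ≈ 2.9655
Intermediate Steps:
s(Y) = 1/(-20 + Y) (s(Y) = 1/(Y - 20) = 1/(-20 + Y))
f(-8, -14) + s(-9) = 3 + 1/(-20 - 9) = 3 + 1/(-29) = 3 - 1/29 = 86/29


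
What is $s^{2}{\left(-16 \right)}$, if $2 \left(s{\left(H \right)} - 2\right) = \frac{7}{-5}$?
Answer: $\frac{169}{100} \approx 1.69$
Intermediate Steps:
$s{\left(H \right)} = \frac{13}{10}$ ($s{\left(H \right)} = 2 + \frac{7 \frac{1}{-5}}{2} = 2 + \frac{7 \left(- \frac{1}{5}\right)}{2} = 2 + \frac{1}{2} \left(- \frac{7}{5}\right) = 2 - \frac{7}{10} = \frac{13}{10}$)
$s^{2}{\left(-16 \right)} = \left(\frac{13}{10}\right)^{2} = \frac{169}{100}$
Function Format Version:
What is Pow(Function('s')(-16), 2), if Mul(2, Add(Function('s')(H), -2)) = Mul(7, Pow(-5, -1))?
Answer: Rational(169, 100) ≈ 1.6900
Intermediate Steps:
Function('s')(H) = Rational(13, 10) (Function('s')(H) = Add(2, Mul(Rational(1, 2), Mul(7, Pow(-5, -1)))) = Add(2, Mul(Rational(1, 2), Mul(7, Rational(-1, 5)))) = Add(2, Mul(Rational(1, 2), Rational(-7, 5))) = Add(2, Rational(-7, 10)) = Rational(13, 10))
Pow(Function('s')(-16), 2) = Pow(Rational(13, 10), 2) = Rational(169, 100)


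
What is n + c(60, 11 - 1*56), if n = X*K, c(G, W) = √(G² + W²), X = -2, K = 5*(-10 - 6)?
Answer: 235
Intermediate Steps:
K = -80 (K = 5*(-16) = -80)
n = 160 (n = -2*(-80) = 160)
n + c(60, 11 - 1*56) = 160 + √(60² + (11 - 1*56)²) = 160 + √(3600 + (11 - 56)²) = 160 + √(3600 + (-45)²) = 160 + √(3600 + 2025) = 160 + √5625 = 160 + 75 = 235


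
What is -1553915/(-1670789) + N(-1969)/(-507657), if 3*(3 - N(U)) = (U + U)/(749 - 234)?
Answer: 1218767929280378/1310450044971285 ≈ 0.93004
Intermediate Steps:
N(U) = 3 - 2*U/1545 (N(U) = 3 - (U + U)/(3*(749 - 234)) = 3 - 2*U/(3*515) = 3 - 2*U/1545)
-1553915/(-1670789) + N(-1969)/(-507657) = -1553915/(-1670789) + (3 - 2/1545*(-1969))/(-507657) = -1553915*(-1/1670789) + (3 + 3938/1545)*(-1/507657) = 1553915/1670789 + (8573/1545)*(-1/507657) = 1553915/1670789 - 8573/784330065 = 1218767929280378/1310450044971285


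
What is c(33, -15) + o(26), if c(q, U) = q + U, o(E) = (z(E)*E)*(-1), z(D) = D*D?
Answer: -17558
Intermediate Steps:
z(D) = D²
o(E) = -E³ (o(E) = (E²*E)*(-1) = E³*(-1) = -E³)
c(q, U) = U + q
c(33, -15) + o(26) = (-15 + 33) - 1*26³ = 18 - 1*17576 = 18 - 17576 = -17558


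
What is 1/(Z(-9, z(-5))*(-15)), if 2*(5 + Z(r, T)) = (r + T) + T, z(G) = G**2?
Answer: -2/465 ≈ -0.0043011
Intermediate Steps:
Z(r, T) = -5 + T + r/2 (Z(r, T) = -5 + ((r + T) + T)/2 = -5 + ((T + r) + T)/2 = -5 + (r + 2*T)/2 = -5 + (T + r/2) = -5 + T + r/2)
1/(Z(-9, z(-5))*(-15)) = 1/((-5 + (-5)**2 + (1/2)*(-9))*(-15)) = 1/((-5 + 25 - 9/2)*(-15)) = 1/((31/2)*(-15)) = 1/(-465/2) = -2/465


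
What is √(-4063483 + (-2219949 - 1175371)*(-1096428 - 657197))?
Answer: √5954113971517 ≈ 2.4401e+6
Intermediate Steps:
√(-4063483 + (-2219949 - 1175371)*(-1096428 - 657197)) = √(-4063483 - 3395320*(-1753625)) = √(-4063483 + 5954118035000) = √5954113971517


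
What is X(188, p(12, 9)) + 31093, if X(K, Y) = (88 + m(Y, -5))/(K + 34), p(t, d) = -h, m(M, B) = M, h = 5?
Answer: 6902729/222 ≈ 31093.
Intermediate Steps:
p(t, d) = -5 (p(t, d) = -1*5 = -5)
X(K, Y) = (88 + Y)/(34 + K) (X(K, Y) = (88 + Y)/(K + 34) = (88 + Y)/(34 + K))
X(188, p(12, 9)) + 31093 = (88 - 5)/(34 + 188) + 31093 = 83/222 + 31093 = 6902729/222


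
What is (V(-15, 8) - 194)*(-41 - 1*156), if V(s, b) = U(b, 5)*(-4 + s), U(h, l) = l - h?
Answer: 26989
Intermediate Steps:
V(s, b) = (-4 + s)*(5 - b) (V(s, b) = (5 - b)*(-4 + s) = (-4 + s)*(5 - b))
(V(-15, 8) - 194)*(-41 - 1*156) = (-(-5 + 8)*(-4 - 15) - 194)*(-41 - 1*156) = (-1*3*(-19) - 194)*(-41 - 156) = (57 - 194)*(-197) = -137*(-197) = 26989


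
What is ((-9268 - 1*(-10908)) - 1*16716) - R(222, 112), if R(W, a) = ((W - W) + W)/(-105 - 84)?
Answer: -949714/63 ≈ -15075.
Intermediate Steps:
R(W, a) = -W/189 (R(W, a) = (0 + W)/(-189) = W*(-1/189) = -W/189)
((-9268 - 1*(-10908)) - 1*16716) - R(222, 112) = ((-9268 - 1*(-10908)) - 1*16716) - (-1)*222/189 = ((-9268 + 10908) - 16716) - 1*(-74/63) = (1640 - 16716) + 74/63 = -15076 + 74/63 = -949714/63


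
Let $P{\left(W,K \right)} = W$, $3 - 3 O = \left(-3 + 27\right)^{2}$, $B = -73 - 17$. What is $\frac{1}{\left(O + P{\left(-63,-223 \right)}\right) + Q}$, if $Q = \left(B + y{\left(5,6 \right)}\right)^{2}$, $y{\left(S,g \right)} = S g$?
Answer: $\frac{1}{3346} \approx 0.00029886$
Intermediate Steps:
$B = -90$ ($B = -73 - 17 = -90$)
$O = -191$ ($O = 1 - \frac{\left(-3 + 27\right)^{2}}{3} = 1 - \frac{24^{2}}{3} = 1 - 192 = -191$)
$Q = 3600$ ($Q = \left(-90 + 5 \cdot 6\right)^{2} = \left(-90 + 30\right)^{2} = \left(-60\right)^{2} = 3600$)
$\frac{1}{\left(O + P{\left(-63,-223 \right)}\right) + Q} = \frac{1}{\left(-191 - 63\right) + 3600} = \frac{1}{-254 + 3600} = \frac{1}{3346}$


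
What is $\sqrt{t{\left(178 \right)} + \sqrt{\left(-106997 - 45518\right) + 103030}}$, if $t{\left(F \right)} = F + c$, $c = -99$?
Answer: $\sqrt{79 + i \sqrt{49485}} \approx 12.551 + 8.8618 i$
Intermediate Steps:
$t{\left(F \right)} = -99 + F$ ($t{\left(F \right)} = F - 99 = -99 + F$)
$\sqrt{t{\left(178 \right)} + \sqrt{\left(-106997 - 45518\right) + 103030}} = \sqrt{\left(-99 + 178\right) + \sqrt{\left(-106997 - 45518\right) + 103030}} = \sqrt{79 + \sqrt{-152515 + 103030}} = \sqrt{79 + \sqrt{-49485}} = \sqrt{79 + i \sqrt{49485}}$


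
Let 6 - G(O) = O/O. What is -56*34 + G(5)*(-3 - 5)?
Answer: -1944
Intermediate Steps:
G(O) = 5 (G(O) = 6 - O/O = 6 - 1*1 = 6 - 1 = 5)
-56*34 + G(5)*(-3 - 5) = -56*34 + 5*(-3 - 5) = -1904 + 5*(-8) = -1904 - 40 = -1944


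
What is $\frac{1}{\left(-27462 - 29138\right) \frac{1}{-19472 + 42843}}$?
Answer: $- \frac{23371}{56600} \approx -0.41292$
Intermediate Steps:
$\frac{1}{\left(-27462 - 29138\right) \frac{1}{-19472 + 42843}} = \frac{1}{\left(-56600\right) \frac{1}{23371}} = \frac{1}{- \frac{56600}{23371}} = - \frac{23371}{56600}$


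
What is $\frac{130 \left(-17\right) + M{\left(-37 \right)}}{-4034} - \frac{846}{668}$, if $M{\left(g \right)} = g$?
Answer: $- \frac{238971}{336839} \approx -0.70945$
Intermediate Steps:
$\frac{130 \left(-17\right) + M{\left(-37 \right)}}{-4034} - \frac{846}{668} = \frac{130 \left(-17\right) - 37}{-4034} - \frac{846}{668} = \left(-2210 - 37\right) \left(- \frac{1}{4034}\right) - \frac{423}{334} = \left(-2247\right) \left(- \frac{1}{4034}\right) - \frac{423}{334} = \frac{2247}{4034} - \frac{423}{334} = - \frac{238971}{336839}$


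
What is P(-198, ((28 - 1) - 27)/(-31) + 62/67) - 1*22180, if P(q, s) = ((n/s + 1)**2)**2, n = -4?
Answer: -20371144899/923521 ≈ -22058.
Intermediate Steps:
P(q, s) = (1 - 4/s)**4 (P(q, s) = ((-4/s + 1)**2)**2 = ((1 - 4/s)**2)**2 = (1 - 4/s)**4)
P(-198, ((28 - 1) - 27)/(-31) + 62/67) - 1*22180 = (-4 + (((28 - 1) - 27)/(-31) + 62/67))**4/(((28 - 1) - 27)/(-31) + 62/67)**4 - 1*22180 = (-4 + ((27 - 27)*(-1/31) + 62*(1/67)))**4/((27 - 27)*(-1/31) + 62*(1/67))**4 - 22180 = (-4 + (0*(-1/31) + 62/67))**4/(0*(-1/31) + 62/67)**4 - 22180 = (-4 + (0 + 62/67))**4/(0 + 62/67)**4 - 22180 = (-4 + 62/67)**4/(62/67)**4 - 22180 = 20151121*(-206/67)**4/14776336 - 22180 = (20151121/14776336)*(1800814096/20151121) - 22180 = 112550881/923521 - 22180 = -20371144899/923521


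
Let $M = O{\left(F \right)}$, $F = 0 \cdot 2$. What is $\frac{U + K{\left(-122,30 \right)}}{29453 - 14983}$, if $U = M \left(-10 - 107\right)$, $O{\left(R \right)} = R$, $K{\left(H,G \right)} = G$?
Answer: $\frac{3}{1447} \approx 0.0020733$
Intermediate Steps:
$F = 0$
$M = 0$
$U = 0$ ($U = 0 \left(-10 - 107\right) = 0 \left(-117\right) = 0$)
$\frac{U + K{\left(-122,30 \right)}}{29453 - 14983} = \frac{0 + 30}{29453 - 14983} = \frac{30}{14470} = 30 \cdot \frac{1}{14470} = \frac{3}{1447}$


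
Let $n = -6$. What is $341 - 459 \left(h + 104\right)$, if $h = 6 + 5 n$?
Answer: $-36379$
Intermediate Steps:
$h = -24$ ($h = 6 + 5 \left(-6\right) = 6 - 30 = -24$)
$341 - 459 \left(h + 104\right) = 341 - 459 \left(-24 + 104\right) = 341 - 36720 = -36379$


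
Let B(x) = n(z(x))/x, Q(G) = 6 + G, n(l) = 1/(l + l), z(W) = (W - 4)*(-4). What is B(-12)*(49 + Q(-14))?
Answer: -41/1536 ≈ -0.026693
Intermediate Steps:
z(W) = 16 - 4*W (z(W) = (-4 + W)*(-4) = 16 - 4*W)
n(l) = 1/(2*l)
B(x) = 1/(2*x*(16 - 4*x)) (B(x) = (1/(2*(16 - 4*x)))/x = 1/(2*x*(16 - 4*x)))
B(-12)*(49 + Q(-14)) = (-1/8/(-12*(-4 - 12)))*(49 + (6 - 14)) = (-1/8*(-1/12)/(-16))*(49 - 8) = -1/8*(-1/12)*(-1/16)*41 = -1/1536*41 = -41/1536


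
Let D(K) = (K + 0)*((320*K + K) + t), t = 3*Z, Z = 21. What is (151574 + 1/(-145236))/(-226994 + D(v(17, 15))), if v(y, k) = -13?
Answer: -22014001463/25207741104 ≈ -0.87330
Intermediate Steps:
t = 63 (t = 3*21 = 63)
D(K) = K*(63 + 321*K) (D(K) = (K + 0)*((320*K + K) + 63) = K*(321*K + 63) = K*(63 + 321*K))
(151574 + 1/(-145236))/(-226994 + D(v(17, 15))) = (151574 + 1/(-145236))/(-226994 + 3*(-13)*(21 + 107*(-13))) = (151574 - 1/145236)/(-226994 + 3*(-13)*(21 - 1391)) = 22014001463/(145236*(-226994 + 3*(-13)*(-1370))) = 22014001463/(145236*(-226994 + 53430)) = (22014001463/145236)/(-173564) = (22014001463/145236)*(-1/173564) = -22014001463/25207741104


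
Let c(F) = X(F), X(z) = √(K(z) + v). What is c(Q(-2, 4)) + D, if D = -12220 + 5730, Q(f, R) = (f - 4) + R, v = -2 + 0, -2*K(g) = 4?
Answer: -6490 + 2*I ≈ -6490.0 + 2.0*I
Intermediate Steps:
K(g) = -2 (K(g) = -½*4 = -2)
v = -2
Q(f, R) = -4 + R + f (Q(f, R) = (-4 + f) + R = -4 + R + f)
X(z) = 2*I (X(z) = √(-2 - 2) = √(-4) = 2*I)
D = -6490
c(F) = 2*I
c(Q(-2, 4)) + D = 2*I - 6490 = -6490 + 2*I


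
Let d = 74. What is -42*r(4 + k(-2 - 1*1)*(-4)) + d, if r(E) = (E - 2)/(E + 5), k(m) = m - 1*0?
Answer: 46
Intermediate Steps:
k(m) = m (k(m) = m + 0 = m)
r(E) = (-2 + E)/(5 + E)
-42*r(4 + k(-2 - 1*1)*(-4)) + d = -42*(-2 + (4 + (-2 - 1*1)*(-4)))/(5 + (4 + (-2 - 1*1)*(-4))) + 74 = -42*(-2 + (4 + (-2 - 1)*(-4)))/(5 + (4 + (-2 - 1)*(-4))) + 74 = -42*(-2 + (4 - 3*(-4)))/(5 + (4 - 3*(-4))) + 74 = -42*(-2 + (4 + 12))/(5 + (4 + 12)) + 74 = -42*(-2 + 16)/(5 + 16) + 74 = -42*14/21 + 74 = -2*14 + 74 = -42*⅔ + 74 = -28 + 74 = 46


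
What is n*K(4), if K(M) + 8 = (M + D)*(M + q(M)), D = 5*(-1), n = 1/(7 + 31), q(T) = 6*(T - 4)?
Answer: -6/19 ≈ -0.31579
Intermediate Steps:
q(T) = -24 + 6*T (q(T) = 6*(-4 + T) = -24 + 6*T)
n = 1/38 ≈ 0.026316
D = -5
K(M) = -8 + (-24 + 7*M)*(-5 + M) (K(M) = -8 + (M - 5)*(M + (-24 + 6*M)) = -8 + (-5 + M)*(-24 + 7*M) = -8 + (-24 + 7*M)*(-5 + M))
n*K(4) = (112 - 59*4 + 7*4**2)/38 = (112 - 236 + 7*16)/38 = (112 - 236 + 112)/38 = (1/38)*(-12) = -6/19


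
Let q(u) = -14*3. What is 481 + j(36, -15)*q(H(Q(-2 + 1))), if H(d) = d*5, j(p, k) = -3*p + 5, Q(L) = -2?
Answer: 4807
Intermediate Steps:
j(p, k) = 5 - 3*p
H(d) = 5*d
q(u) = -42
481 + j(36, -15)*q(H(Q(-2 + 1))) = 481 + (5 - 3*36)*(-42) = 481 + (5 - 108)*(-42) = 481 - 103*(-42) = 481 + 4326 = 4807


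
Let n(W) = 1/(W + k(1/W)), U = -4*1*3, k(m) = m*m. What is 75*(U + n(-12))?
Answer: -1565100/1727 ≈ -906.25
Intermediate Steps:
k(m) = m**2
U = -12 (U = -4*3 = -12)
n(W) = 1/(W + W**(-2)) (n(W) = 1/(W + (1/W)**2) = 1/(W + W**(-2)))
75*(U + n(-12)) = 75*(-12 + (-12)**2/(1 + (-12)**3)) = 75*(-12 + 144/(1 - 1728)) = 75*(-12 + 144/(-1727)) = 75*(-12 + 144*(-1/1727)) = 75*(-12 - 144/1727) = 75*(-20868/1727) = -1565100/1727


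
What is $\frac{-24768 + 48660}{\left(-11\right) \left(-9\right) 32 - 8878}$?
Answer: $- \frac{11946}{2855} \approx -4.1842$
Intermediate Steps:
$\frac{-24768 + 48660}{\left(-11\right) \left(-9\right) 32 - 8878} = \frac{23892}{99 \cdot 32 - 8878} = \frac{23892}{3168 - 8878} = \frac{23892}{-5710} = 23892 \left(- \frac{1}{5710}\right) = - \frac{11946}{2855}$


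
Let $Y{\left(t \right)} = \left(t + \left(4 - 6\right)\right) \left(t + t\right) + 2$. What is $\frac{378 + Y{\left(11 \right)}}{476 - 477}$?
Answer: $-578$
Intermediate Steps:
$Y{\left(t \right)} = 2 + 2 t \left(-2 + t\right)$ ($Y{\left(t \right)} = \left(t + \left(4 - 6\right)\right) 2 t + 2 = \left(t - 2\right) 2 t + 2 = \left(-2 + t\right) 2 t + 2 = 2 t \left(-2 + t\right) + 2 = 2 + 2 t \left(-2 + t\right)$)
$\frac{378 + Y{\left(11 \right)}}{476 - 477} = \frac{378 + \left(2 - 44 + 2 \cdot 11^{2}\right)}{476 - 477} = \frac{378 + \left(2 - 44 + 2 \cdot 121\right)}{-1} = \left(378 + \left(2 - 44 + 242\right)\right) \left(-1\right) = \left(378 + 200\right) \left(-1\right) = 578 \left(-1\right) = -578$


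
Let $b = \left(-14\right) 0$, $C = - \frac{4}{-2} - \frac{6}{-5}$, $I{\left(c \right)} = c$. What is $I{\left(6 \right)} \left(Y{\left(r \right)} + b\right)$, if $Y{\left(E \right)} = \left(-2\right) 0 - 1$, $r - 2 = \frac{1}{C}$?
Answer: $-6$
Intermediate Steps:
$C = \frac{16}{5}$ ($C = \left(-4\right) \left(- \frac{1}{2}\right) - - \frac{6}{5} = 2 + \frac{6}{5} = \frac{16}{5} \approx 3.2$)
$r = \frac{37}{16}$ ($r = 2 + \frac{1}{\frac{16}{5}} = 2 + \frac{5}{16} = \frac{37}{16} \approx 2.3125$)
$b = 0$
$Y{\left(E \right)} = -1$ ($Y{\left(E \right)} = 0 - 1 = -1$)
$I{\left(6 \right)} \left(Y{\left(r \right)} + b\right) = 6 \left(-1 + 0\right) = 6 \left(-1\right) = -6$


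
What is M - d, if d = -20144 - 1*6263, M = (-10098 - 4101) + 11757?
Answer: 23965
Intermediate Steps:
M = -2442 (M = -14199 + 11757 = -2442)
d = -26407 (d = -20144 - 6263 = -26407)
M - d = -2442 - 1*(-26407) = -2442 + 26407 = 23965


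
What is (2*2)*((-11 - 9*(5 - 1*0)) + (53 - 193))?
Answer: -784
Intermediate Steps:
(2*2)*((-11 - 9*(5 - 1*0)) + (53 - 193)) = 4*((-11 - 9*(5 + 0)) - 140) = 4*((-11 - 9*5) - 140) = 4*((-11 - 45) - 140) = 4*(-56 - 140) = 4*(-196) = -784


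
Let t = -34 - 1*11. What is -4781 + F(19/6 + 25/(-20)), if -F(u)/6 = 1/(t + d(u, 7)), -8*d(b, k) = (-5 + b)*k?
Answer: -19415065/4061 ≈ -4780.9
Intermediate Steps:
d(b, k) = -k*(-5 + b)/8 (d(b, k) = -(-5 + b)*k/8 = -k*(-5 + b)/8)
t = -45 (t = -34 - 11 = -45)
F(u) = -6/(-325/8 - 7*u/8) (F(u) = -6/(-45 + (⅛)*7*(5 - u)) = -6/(-45 + (35/8 - 7*u/8)) = -6/(-325/8 - 7*u/8))
-4781 + F(19/6 + 25/(-20)) = -4781 + 48/(325 + 7*(19/6 + 25/(-20))) = -4781 + 48/(325 + 7*(19*(⅙) + 25*(-1/20))) = -4781 + 48/(325 + 7*(19/6 - 5/4)) = -4781 + 48/(325 + 7*(23/12)) = -4781 + 48/(325 + 161/12) = -4781 + 48/(4061/12) = -4781 + 48*(12/4061) = -4781 + 576/4061 = -19415065/4061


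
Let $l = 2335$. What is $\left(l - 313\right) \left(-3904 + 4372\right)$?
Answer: $946296$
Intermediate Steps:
$\left(l - 313\right) \left(-3904 + 4372\right) = \left(2335 - 313\right) \left(-3904 + 4372\right) = 2022 \cdot 468 = 946296$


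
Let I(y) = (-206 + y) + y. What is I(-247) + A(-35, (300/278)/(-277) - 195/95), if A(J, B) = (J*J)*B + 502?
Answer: -1987820361/731557 ≈ -2717.2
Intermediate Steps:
I(y) = -206 + 2*y
A(J, B) = 502 + B*J**2 (A(J, B) = J**2*B + 502 = B*J**2 + 502 = 502 + B*J**2)
I(-247) + A(-35, (300/278)/(-277) - 195/95) = (-206 + 2*(-247)) + (502 + ((300/278)/(-277) - 195/95)*(-35)**2) = (-206 - 494) + (502 + ((300*(1/278))*(-1/277) - 195*1/95)*1225) = -700 + (502 + ((150/139)*(-1/277) - 39/19)*1225) = -700 + (502 + (-150/38503 - 39/19)*1225) = -700 + (502 - 1504467/731557*1225) = -700 + (502 - 1842972075/731557) = -700 - 1475730461/731557 = -1987820361/731557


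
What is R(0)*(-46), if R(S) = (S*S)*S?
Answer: 0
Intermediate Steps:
R(S) = S**3 (R(S) = S**2*S = S**3)
R(0)*(-46) = 0**3*(-46) = 0*(-46) = 0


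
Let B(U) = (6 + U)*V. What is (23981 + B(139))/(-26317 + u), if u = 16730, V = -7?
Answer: -22966/9587 ≈ -2.3955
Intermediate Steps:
B(U) = -42 - 7*U (B(U) = (6 + U)*(-7) = -42 - 7*U)
(23981 + B(139))/(-26317 + u) = (23981 + (-42 - 7*139))/(-26317 + 16730) = (23981 + (-42 - 973))/(-9587) = (23981 - 1015)*(-1/9587) = 22966*(-1/9587) = -22966/9587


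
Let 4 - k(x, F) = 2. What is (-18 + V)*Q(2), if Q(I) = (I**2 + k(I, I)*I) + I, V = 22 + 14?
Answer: 180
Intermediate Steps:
k(x, F) = 2 (k(x, F) = 4 - 1*2 = 4 - 2 = 2)
V = 36
Q(I) = I**2 + 3*I (Q(I) = (I**2 + 2*I) + I = I**2 + 3*I)
(-18 + V)*Q(2) = (-18 + 36)*(2*(3 + 2)) = 18*(2*5) = 18*10 = 180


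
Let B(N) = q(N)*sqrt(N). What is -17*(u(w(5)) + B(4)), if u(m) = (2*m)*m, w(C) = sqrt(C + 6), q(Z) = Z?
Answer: -510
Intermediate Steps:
B(N) = N**(3/2) (B(N) = N*sqrt(N) = N**(3/2))
w(C) = sqrt(6 + C)
u(m) = 2*m**2
-17*(u(w(5)) + B(4)) = -17*(2*(sqrt(6 + 5))**2 + 4**(3/2)) = -17*(2*(sqrt(11))**2 + 8) = -17*(2*11 + 8) = -17*(22 + 8) = -17*30 = -510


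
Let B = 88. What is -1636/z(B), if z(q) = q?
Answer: -409/22 ≈ -18.591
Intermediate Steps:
-1636/z(B) = -1636/88 = -1636*1/88 = -409/22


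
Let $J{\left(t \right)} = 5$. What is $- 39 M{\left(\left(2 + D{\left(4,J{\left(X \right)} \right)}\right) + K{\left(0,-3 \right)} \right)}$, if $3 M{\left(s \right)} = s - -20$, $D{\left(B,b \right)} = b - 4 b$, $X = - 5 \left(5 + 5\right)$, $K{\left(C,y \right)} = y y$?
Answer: $-208$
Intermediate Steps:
$K{\left(C,y \right)} = y^{2}$
$X = -50$ ($X = \left(-5\right) 10 = -50$)
$D{\left(B,b \right)} = - 3 b$
$M{\left(s \right)} = \frac{20}{3} + \frac{s}{3}$ ($M{\left(s \right)} = \frac{s - -20}{3} = \frac{s + 20}{3} = \frac{20 + s}{3} = \frac{20}{3} + \frac{s}{3}$)
$- 39 M{\left(\left(2 + D{\left(4,J{\left(X \right)} \right)}\right) + K{\left(0,-3 \right)} \right)} = - 39 \left(\frac{20}{3} + \frac{\left(2 - 15\right) + \left(-3\right)^{2}}{3}\right) = - 39 \left(\frac{20}{3} + \frac{\left(2 - 15\right) + 9}{3}\right) = - 39 \left(\frac{20}{3} + \frac{-13 + 9}{3}\right) = - 39 \left(\frac{20}{3} + \frac{1}{3} \left(-4\right)\right) = - 39 \left(\frac{20}{3} - \frac{4}{3}\right) = \left(-39\right) \frac{16}{3} = -208$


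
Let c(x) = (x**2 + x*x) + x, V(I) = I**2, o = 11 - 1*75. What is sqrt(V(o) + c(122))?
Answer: sqrt(33986) ≈ 184.35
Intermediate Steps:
o = -64 (o = 11 - 75 = -64)
c(x) = x + 2*x**2 (c(x) = (x**2 + x**2) + x = 2*x**2 + x = x + 2*x**2)
sqrt(V(o) + c(122)) = sqrt((-64)**2 + 122*(1 + 2*122)) = sqrt(4096 + 122*(1 + 244)) = sqrt(4096 + 122*245) = sqrt(4096 + 29890) = sqrt(33986)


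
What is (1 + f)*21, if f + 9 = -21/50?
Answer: -8841/50 ≈ -176.82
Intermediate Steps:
f = -471/50 (f = -9 - 21/50 = -471/50 ≈ -9.4200)
(1 + f)*21 = (1 - 471/50)*21 = -421/50*21 = -8841/50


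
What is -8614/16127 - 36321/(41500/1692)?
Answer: -247861098691/167317625 ≈ -1481.4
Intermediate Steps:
-8614/16127 - 36321/(41500/1692) = -8614*1/16127 - 36321/(41500*(1/1692)) = -8614/16127 - 36321/10375/423 = -8614/16127 - 36321*423/10375 = -8614/16127 - 15363783/10375 = -247861098691/167317625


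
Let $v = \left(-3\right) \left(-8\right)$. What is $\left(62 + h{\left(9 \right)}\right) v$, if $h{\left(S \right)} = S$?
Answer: $1704$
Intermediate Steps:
$v = 24$
$\left(62 + h{\left(9 \right)}\right) v = \left(62 + 9\right) 24 = 71 \cdot 24 = 1704$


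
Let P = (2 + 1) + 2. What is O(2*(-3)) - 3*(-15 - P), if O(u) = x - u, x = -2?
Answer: 64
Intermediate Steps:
P = 5 (P = 3 + 2 = 5)
O(u) = -2 - u
O(2*(-3)) - 3*(-15 - P) = (-2 - 2*(-3)) - 3*(-15 - 1*5) = (-2 - 1*(-6)) - 3*(-15 - 5) = (-2 + 6) - 3*(-20) = 4 + 60 = 64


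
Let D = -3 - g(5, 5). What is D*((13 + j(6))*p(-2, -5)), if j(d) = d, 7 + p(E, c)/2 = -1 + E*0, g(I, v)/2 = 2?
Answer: 2128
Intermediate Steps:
g(I, v) = 4 (g(I, v) = 2*2 = 4)
p(E, c) = -16 (p(E, c) = -14 + 2*(-1 + E*0) = -14 + 2*(-1 + 0) = -14 + 2*(-1) = -14 - 2 = -16)
D = -7 (D = -3 - 1*4 = -3 - 4 = -7)
D*((13 + j(6))*p(-2, -5)) = -7*(13 + 6)*(-16) = -133*(-16) = -7*(-304) = 2128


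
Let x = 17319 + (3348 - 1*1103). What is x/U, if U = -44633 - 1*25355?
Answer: -4891/17497 ≈ -0.27953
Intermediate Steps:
U = -69988 (U = -44633 - 25355 = -69988)
x = 19564 (x = 17319 + (3348 - 1103) = 17319 + 2245 = 19564)
x/U = 19564/(-69988) = 19564*(-1/69988) = -4891/17497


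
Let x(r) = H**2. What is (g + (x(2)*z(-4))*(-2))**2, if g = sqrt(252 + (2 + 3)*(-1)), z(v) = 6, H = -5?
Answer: (-300 + sqrt(247))**2 ≈ 80817.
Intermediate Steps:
x(r) = 25 (x(r) = (-5)**2 = 25)
g = sqrt(247) (g = sqrt(252 + 5*(-1)) = sqrt(252 - 5) = sqrt(247) ≈ 15.716)
(g + (x(2)*z(-4))*(-2))**2 = (sqrt(247) + (25*6)*(-2))**2 = (sqrt(247) + 150*(-2))**2 = (sqrt(247) - 300)**2 = (-300 + sqrt(247))**2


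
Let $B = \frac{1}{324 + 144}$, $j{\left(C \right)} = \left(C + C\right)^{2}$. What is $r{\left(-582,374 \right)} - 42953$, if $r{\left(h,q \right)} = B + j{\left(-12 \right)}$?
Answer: $- \frac{19832435}{468} \approx -42377.0$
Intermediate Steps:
$j{\left(C \right)} = 4 C^{2}$ ($j{\left(C \right)} = \left(2 C\right)^{2} = 4 C^{2}$)
$B = \frac{1}{468} \approx 0.0021368$
$r{\left(h,q \right)} = \frac{269569}{468}$ ($r{\left(h,q \right)} = \frac{1}{468} + 4 \left(-12\right)^{2} = \frac{1}{468} + 4 \cdot 144 = \frac{1}{468} + 576 = \frac{269569}{468}$)
$r{\left(-582,374 \right)} - 42953 = \frac{269569}{468} - 42953 = - \frac{19832435}{468}$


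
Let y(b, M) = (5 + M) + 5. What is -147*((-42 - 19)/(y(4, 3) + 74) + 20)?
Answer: -82271/29 ≈ -2836.9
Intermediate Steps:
y(b, M) = 10 + M
-147*((-42 - 19)/(y(4, 3) + 74) + 20) = -147*((-42 - 19)/((10 + 3) + 74) + 20) = -147*(-61/(13 + 74) + 20) = -147*(-61/87 + 20) = -147*1679/87 = -82271/29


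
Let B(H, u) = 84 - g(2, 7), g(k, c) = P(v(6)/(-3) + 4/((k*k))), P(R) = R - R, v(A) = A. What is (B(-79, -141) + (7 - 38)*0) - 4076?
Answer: -3992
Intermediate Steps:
P(R) = 0
g(k, c) = 0
B(H, u) = 84 (B(H, u) = 84 - 1*0 = 84 + 0 = 84)
(B(-79, -141) + (7 - 38)*0) - 4076 = (84 + (7 - 38)*0) - 4076 = (84 - 31*0) - 4076 = (84 + 0) - 4076 = 84 - 4076 = -3992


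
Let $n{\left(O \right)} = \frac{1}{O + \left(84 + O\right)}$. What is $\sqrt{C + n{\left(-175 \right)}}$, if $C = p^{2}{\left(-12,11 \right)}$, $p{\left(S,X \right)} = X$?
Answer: $\frac{\sqrt{8561210}}{266} \approx 11.0$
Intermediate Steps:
$n{\left(O \right)} = \frac{1}{84 + 2 O}$
$C = 121$ ($C = 11^{2} = 121$)
$\sqrt{C + n{\left(-175 \right)}} = \sqrt{121 + \frac{1}{2 \left(42 - 175\right)}} = \sqrt{121 + \frac{1}{2 \left(-133\right)}} = \sqrt{121 + \frac{1}{2} \left(- \frac{1}{133}\right)} = \sqrt{121 - \frac{1}{266}} = \sqrt{\frac{32185}{266}} = \frac{\sqrt{8561210}}{266}$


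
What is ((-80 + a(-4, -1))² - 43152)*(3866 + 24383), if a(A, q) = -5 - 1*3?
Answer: -1000240592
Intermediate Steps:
a(A, q) = -8 (a(A, q) = -5 - 3 = -8)
((-80 + a(-4, -1))² - 43152)*(3866 + 24383) = ((-80 - 8)² - 43152)*(3866 + 24383) = ((-88)² - 43152)*28249 = (7744 - 43152)*28249 = -35408*28249 = -1000240592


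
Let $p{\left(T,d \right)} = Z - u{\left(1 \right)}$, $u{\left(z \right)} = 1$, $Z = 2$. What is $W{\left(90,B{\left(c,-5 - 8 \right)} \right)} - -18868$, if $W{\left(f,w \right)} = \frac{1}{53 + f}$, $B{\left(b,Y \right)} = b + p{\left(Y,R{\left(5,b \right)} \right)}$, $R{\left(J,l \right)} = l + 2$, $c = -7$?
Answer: $\frac{2698125}{143} \approx 18868.0$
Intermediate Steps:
$R{\left(J,l \right)} = 2 + l$
$p{\left(T,d \right)} = 1$ ($p{\left(T,d \right)} = 2 - 1 = 1$)
$B{\left(b,Y \right)} = 1 + b$ ($B{\left(b,Y \right)} = b + 1 = 1 + b$)
$W{\left(90,B{\left(c,-5 - 8 \right)} \right)} - -18868 = \frac{1}{53 + 90} - -18868 = \frac{1}{143} + 18868 = \frac{2698125}{143}$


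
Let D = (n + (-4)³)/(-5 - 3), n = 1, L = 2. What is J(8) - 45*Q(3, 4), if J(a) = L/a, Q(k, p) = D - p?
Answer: -1393/8 ≈ -174.13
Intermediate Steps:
D = 63/8 (D = (1 + (-4)³)/(-5 - 3) = (1 - 64)/(-8) = -63*(-⅛) = 63/8 ≈ 7.8750)
Q(k, p) = 63/8 - p
J(a) = 2/a
J(8) - 45*Q(3, 4) = 2/8 - 45*(63/8 - 1*4) = 2*(⅛) - 45*(63/8 - 4) = ¼ - 45*31/8 = ¼ - 1395/8 = -1393/8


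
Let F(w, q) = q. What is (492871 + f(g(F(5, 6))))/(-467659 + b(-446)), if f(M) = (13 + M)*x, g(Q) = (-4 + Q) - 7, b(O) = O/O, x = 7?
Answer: -164309/155886 ≈ -1.0540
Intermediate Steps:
b(O) = 1
g(Q) = -11 + Q
f(M) = 91 + 7*M (f(M) = (13 + M)*7 = 91 + 7*M)
(492871 + f(g(F(5, 6))))/(-467659 + b(-446)) = (492871 + (91 + 7*(-11 + 6)))/(-467659 + 1) = (492871 + (91 + 7*(-5)))/(-467658) = (492871 + (91 - 35))*(-1/467658) = (492871 + 56)*(-1/467658) = 492927*(-1/467658) = -164309/155886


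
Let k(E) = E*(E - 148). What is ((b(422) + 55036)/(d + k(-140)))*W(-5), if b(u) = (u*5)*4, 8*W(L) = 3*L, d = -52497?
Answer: 79345/8118 ≈ 9.7740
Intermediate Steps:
W(L) = 3*L/8 (W(L) = (3*L)/8 = 3*L/8)
k(E) = E*(-148 + E)
b(u) = 20*u (b(u) = (5*u)*4 = 20*u)
((b(422) + 55036)/(d + k(-140)))*W(-5) = ((20*422 + 55036)/(-52497 - 140*(-148 - 140)))*((3/8)*(-5)) = ((8440 + 55036)/(-52497 - 140*(-288)))*(-15/8) = (63476/(-52497 + 40320))*(-15/8) = (63476/(-12177))*(-15/8) = (63476*(-1/12177))*(-15/8) = -63476/12177*(-15/8) = 79345/8118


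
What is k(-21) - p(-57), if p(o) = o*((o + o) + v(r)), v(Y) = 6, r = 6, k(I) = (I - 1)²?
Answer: -5672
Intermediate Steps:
k(I) = (-1 + I)²
p(o) = o*(6 + 2*o) (p(o) = o*((o + o) + 6) = o*(2*o + 6) = o*(6 + 2*o))
k(-21) - p(-57) = (-1 - 21)² - 2*(-57)*(3 - 57) = (-22)² - 2*(-57)*(-54) = 484 - 1*6156 = 484 - 6156 = -5672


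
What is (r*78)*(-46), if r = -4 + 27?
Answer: -82524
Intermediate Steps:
r = 23
(r*78)*(-46) = (23*78)*(-46) = 1794*(-46) = -82524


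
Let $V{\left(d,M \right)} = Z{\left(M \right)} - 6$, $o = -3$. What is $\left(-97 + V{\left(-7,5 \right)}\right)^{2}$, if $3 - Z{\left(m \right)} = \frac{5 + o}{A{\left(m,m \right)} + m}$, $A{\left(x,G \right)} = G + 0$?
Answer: $\frac{251001}{25} \approx 10040.0$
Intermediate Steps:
$A{\left(x,G \right)} = G$
$Z{\left(m \right)} = 3 - \frac{1}{m}$ ($Z{\left(m \right)} = 3 - \frac{5 - 3}{m + m} = 3 - \frac{2}{2 m} = 3 - 2 \frac{1}{2 m} = 3 - \frac{1}{m}$)
$V{\left(d,M \right)} = -3 - \frac{1}{M}$ ($V{\left(d,M \right)} = \left(3 - \frac{1}{M}\right) - 6 = -3 - \frac{1}{M}$)
$\left(-97 + V{\left(-7,5 \right)}\right)^{2} = \left(-97 - \frac{16}{5}\right)^{2} = \left(- \frac{501}{5}\right)^{2} = \frac{251001}{25}$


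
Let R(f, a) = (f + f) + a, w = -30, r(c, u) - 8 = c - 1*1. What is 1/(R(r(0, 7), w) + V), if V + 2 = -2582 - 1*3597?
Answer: -1/6197 ≈ -0.00016137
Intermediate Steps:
r(c, u) = 7 + c (r(c, u) = 8 + (c - 1*1) = 8 + (c - 1) = 8 + (-1 + c) = 7 + c)
V = -6181 (V = -2 + (-2582 - 1*3597) = -2 + (-2582 - 3597) = -2 - 6179 = -6181)
R(f, a) = a + 2*f (R(f, a) = 2*f + a = a + 2*f)
1/(R(r(0, 7), w) + V) = 1/((-30 + 2*(7 + 0)) - 6181) = 1/((-30 + 2*7) - 6181) = 1/((-30 + 14) - 6181) = 1/(-16 - 6181) = 1/(-6197) = -1/6197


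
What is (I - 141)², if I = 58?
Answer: 6889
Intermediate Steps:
(I - 141)² = (58 - 141)² = (-83)² = 6889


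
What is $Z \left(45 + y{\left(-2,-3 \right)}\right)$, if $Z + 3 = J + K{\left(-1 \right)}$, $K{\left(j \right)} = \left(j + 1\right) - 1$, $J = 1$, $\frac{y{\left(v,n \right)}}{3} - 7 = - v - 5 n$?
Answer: $-351$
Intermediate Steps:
$y{\left(v,n \right)} = 21 - 15 n - 3 v$ ($y{\left(v,n \right)} = 21 + 3 \left(- v - 5 n\right) = 21 - \left(3 v + 15 n\right) = 21 - 15 n - 3 v$)
$K{\left(j \right)} = j$ ($K{\left(j \right)} = \left(1 + j\right) - 1 = j$)
$Z = -3$ ($Z = -3 + \left(1 - 1\right) = -3 + 0 = -3$)
$Z \left(45 + y{\left(-2,-3 \right)}\right) = - 3 \left(45 - -72\right) = - 3 \left(45 + \left(21 + 45 + 6\right)\right) = - 3 \left(45 + 72\right) = \left(-3\right) 117 = -351$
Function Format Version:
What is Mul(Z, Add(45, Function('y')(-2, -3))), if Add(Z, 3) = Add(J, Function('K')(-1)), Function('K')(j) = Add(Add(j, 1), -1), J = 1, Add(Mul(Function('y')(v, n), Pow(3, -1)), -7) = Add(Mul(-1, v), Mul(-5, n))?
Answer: -351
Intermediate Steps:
Function('y')(v, n) = Add(21, Mul(-15, n), Mul(-3, v)) (Function('y')(v, n) = Add(21, Mul(3, Add(Mul(-1, v), Mul(-5, n)))) = Add(21, Add(Mul(-15, n), Mul(-3, v))) = Add(21, Mul(-15, n), Mul(-3, v)))
Function('K')(j) = j (Function('K')(j) = Add(Add(1, j), -1) = j)
Z = -3 (Z = Add(-3, Add(1, -1)) = Add(-3, 0) = -3)
Mul(Z, Add(45, Function('y')(-2, -3))) = Mul(-3, Add(45, Add(21, Mul(-15, -3), Mul(-3, -2)))) = Mul(-3, Add(45, Add(21, 45, 6))) = Mul(-3, Add(45, 72)) = Mul(-3, 117) = -351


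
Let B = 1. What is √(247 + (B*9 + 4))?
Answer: 2*√65 ≈ 16.125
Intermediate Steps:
√(247 + (B*9 + 4)) = √(247 + (1*9 + 4)) = √(247 + (9 + 4)) = √(247 + 13) = √260 = 2*√65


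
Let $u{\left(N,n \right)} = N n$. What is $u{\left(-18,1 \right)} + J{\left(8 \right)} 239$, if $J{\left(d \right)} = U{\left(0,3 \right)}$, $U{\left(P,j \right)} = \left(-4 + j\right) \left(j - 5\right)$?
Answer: $460$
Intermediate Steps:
$U{\left(P,j \right)} = \left(-5 + j\right) \left(-4 + j\right)$ ($U{\left(P,j \right)} = \left(-4 + j\right) \left(-5 + j\right) = \left(-5 + j\right) \left(-4 + j\right)$)
$J{\left(d \right)} = 2$ ($J{\left(d \right)} = 20 + 3^{2} - 27 = 20 + 9 - 27 = 2$)
$u{\left(-18,1 \right)} + J{\left(8 \right)} 239 = \left(-18\right) 1 + 2 \cdot 239 = -18 + 478 = 460$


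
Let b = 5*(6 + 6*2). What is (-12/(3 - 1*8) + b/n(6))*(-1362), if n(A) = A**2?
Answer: -33369/5 ≈ -6673.8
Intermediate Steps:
b = 90 (b = 5*(6 + 12) = 5*18 = 90)
(-12/(3 - 1*8) + b/n(6))*(-1362) = (-12/(3 - 1*8) + 90/(6**2))*(-1362) = (-12/(3 - 8) + 90/36)*(-1362) = (-12/(-5) + 90*(1/36))*(-1362) = (-12*(-1/5) + 5/2)*(-1362) = (12/5 + 5/2)*(-1362) = (49/10)*(-1362) = -33369/5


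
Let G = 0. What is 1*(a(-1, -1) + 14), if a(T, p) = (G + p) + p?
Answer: 12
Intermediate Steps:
a(T, p) = 2*p (a(T, p) = (0 + p) + p = p + p = 2*p)
1*(a(-1, -1) + 14) = 1*(2*(-1) + 14) = 1*(-2 + 14) = 1*12 = 12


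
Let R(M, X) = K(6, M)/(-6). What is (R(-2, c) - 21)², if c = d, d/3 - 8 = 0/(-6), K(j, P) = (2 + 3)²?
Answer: 22801/36 ≈ 633.36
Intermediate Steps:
K(j, P) = 25 (K(j, P) = 5² = 25)
d = 24 (d = 24 + 3*(0/(-6)) = 24 + 3*(0*(-⅙)) = 24 + 3*0 = 24 + 0 = 24)
c = 24
R(M, X) = -25/6 (R(M, X) = 25/(-6) = 25*(-⅙) = -25/6)
(R(-2, c) - 21)² = (-25/6 - 21)² = (-151/6)² = 22801/36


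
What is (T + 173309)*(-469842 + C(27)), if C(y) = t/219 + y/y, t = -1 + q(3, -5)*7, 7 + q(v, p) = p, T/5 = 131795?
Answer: -28546027300992/73 ≈ -3.9104e+11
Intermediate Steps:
T = 658975 (T = 5*131795 = 658975)
q(v, p) = -7 + p
t = -85 (t = -1 + (-7 - 5)*7 = -1 - 12*7 = -1 - 84 = -85)
C(y) = 134/219 (C(y) = -85/219 + y/y = -85*1/219 + 1 = -85/219 + 1 = 134/219)
(T + 173309)*(-469842 + C(27)) = (658975 + 173309)*(-469842 + 134/219) = 832284*(-102895264/219) = -28546027300992/73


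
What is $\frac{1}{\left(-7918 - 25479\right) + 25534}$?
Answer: $- \frac{1}{7863} \approx -0.00012718$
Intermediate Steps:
$\frac{1}{\left(-7918 - 25479\right) + 25534} = \frac{1}{-33397 + 25534} = \frac{1}{-7863} = - \frac{1}{7863}$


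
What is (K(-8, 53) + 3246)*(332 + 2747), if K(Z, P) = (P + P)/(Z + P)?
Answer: 450075904/45 ≈ 1.0002e+7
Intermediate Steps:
K(Z, P) = 2*P/(P + Z) (K(Z, P) = (2*P)/(P + Z) = 2*P/(P + Z))
(K(-8, 53) + 3246)*(332 + 2747) = (2*53/(53 - 8) + 3246)*(332 + 2747) = (2*53/45 + 3246)*3079 = (2*53*(1/45) + 3246)*3079 = (106/45 + 3246)*3079 = (146176/45)*3079 = 450075904/45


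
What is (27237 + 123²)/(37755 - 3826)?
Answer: 42366/33929 ≈ 1.2487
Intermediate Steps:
(27237 + 123²)/(37755 - 3826) = (27237 + 15129)/33929 = 42366*(1/33929) = 42366/33929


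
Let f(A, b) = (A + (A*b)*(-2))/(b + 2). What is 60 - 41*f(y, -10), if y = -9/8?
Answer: -3909/64 ≈ -61.078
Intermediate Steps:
y = -9/8 (y = -9*⅛ = -9/8 ≈ -1.1250)
f(A, b) = (A - 2*A*b)/(2 + b)
60 - 41*f(y, -10) = 60 - (-369)*(1 - 2*(-10))/(8*(2 - 10)) = 60 - (-369)*(1 + 20)/(8*(-8)) = 60 - (-369)*(-1)*21/(8*8) = 60 - 41*189/64 = 60 - 7749/64 = -3909/64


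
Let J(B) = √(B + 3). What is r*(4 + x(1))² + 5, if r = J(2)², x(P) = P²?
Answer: 130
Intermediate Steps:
J(B) = √(3 + B)
r = 5 (r = (√(3 + 2))² = (√5)² = 5)
r*(4 + x(1))² + 5 = 5*(4 + 1²)² + 5 = 5*(4 + 1)² + 5 = 5*5² + 5 = 5*25 + 5 = 125 + 5 = 130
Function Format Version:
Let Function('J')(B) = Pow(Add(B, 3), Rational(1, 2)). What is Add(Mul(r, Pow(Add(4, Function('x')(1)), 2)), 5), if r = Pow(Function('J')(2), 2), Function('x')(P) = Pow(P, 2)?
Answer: 130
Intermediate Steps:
Function('J')(B) = Pow(Add(3, B), Rational(1, 2))
r = 5 (r = Pow(Pow(Add(3, 2), Rational(1, 2)), 2) = Pow(Pow(5, Rational(1, 2)), 2) = 5)
Add(Mul(r, Pow(Add(4, Function('x')(1)), 2)), 5) = Add(Mul(5, Pow(Add(4, Pow(1, 2)), 2)), 5) = Add(Mul(5, Pow(Add(4, 1), 2)), 5) = Add(Mul(5, Pow(5, 2)), 5) = Add(Mul(5, 25), 5) = Add(125, 5) = 130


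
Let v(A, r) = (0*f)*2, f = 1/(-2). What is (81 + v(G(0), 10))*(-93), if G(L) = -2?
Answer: -7533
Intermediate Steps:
f = -½ (f = 1*(-½) = -½ ≈ -0.50000)
v(A, r) = 0 (v(A, r) = (0*(-½))*2 = 0*2 = 0)
(81 + v(G(0), 10))*(-93) = (81 + 0)*(-93) = 81*(-93) = -7533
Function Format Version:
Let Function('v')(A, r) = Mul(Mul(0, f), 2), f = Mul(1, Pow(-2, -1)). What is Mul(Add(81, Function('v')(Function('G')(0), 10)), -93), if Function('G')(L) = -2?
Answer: -7533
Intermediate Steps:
f = Rational(-1, 2) (f = Mul(1, Rational(-1, 2)) = Rational(-1, 2) ≈ -0.50000)
Function('v')(A, r) = 0 (Function('v')(A, r) = Mul(Mul(0, Rational(-1, 2)), 2) = Mul(0, 2) = 0)
Mul(Add(81, Function('v')(Function('G')(0), 10)), -93) = Mul(Add(81, 0), -93) = Mul(81, -93) = -7533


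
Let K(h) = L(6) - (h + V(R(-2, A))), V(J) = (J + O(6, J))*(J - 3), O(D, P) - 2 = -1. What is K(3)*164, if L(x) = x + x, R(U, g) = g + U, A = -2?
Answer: -1968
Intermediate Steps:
R(U, g) = U + g
O(D, P) = 1 (O(D, P) = 2 - 1 = 1)
L(x) = 2*x
V(J) = (1 + J)*(-3 + J) (V(J) = (J + 1)*(J - 3) = (1 + J)*(-3 + J))
K(h) = -9 - h (K(h) = 2*6 - (h + (-3 + (-2 - 2)² - 2*(-2 - 2))) = 12 - (h + (-3 + (-4)² - 2*(-4))) = 12 - (h + (-3 + 16 + 8)) = 12 - (h + 21) = 12 - (21 + h) = 12 + (-21 - h) = -9 - h)
K(3)*164 = (-9 - 1*3)*164 = (-9 - 3)*164 = -12*164 = -1968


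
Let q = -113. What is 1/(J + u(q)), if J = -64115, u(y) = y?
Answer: -1/64228 ≈ -1.5570e-5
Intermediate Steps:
1/(J + u(q)) = 1/(-64115 - 113) = 1/(-64228) = -1/64228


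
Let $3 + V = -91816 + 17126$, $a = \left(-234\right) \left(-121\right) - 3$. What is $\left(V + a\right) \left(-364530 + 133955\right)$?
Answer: $10694529650$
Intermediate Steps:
$a = 28311$ ($a = 28314 - 3 = 28311$)
$V = -74693$ ($V = -3 + \left(-91816 + 17126\right) = -3 - 74690 = -74693$)
$\left(V + a\right) \left(-364530 + 133955\right) = \left(-74693 + 28311\right) \left(-364530 + 133955\right) = \left(-46382\right) \left(-230575\right) = 10694529650$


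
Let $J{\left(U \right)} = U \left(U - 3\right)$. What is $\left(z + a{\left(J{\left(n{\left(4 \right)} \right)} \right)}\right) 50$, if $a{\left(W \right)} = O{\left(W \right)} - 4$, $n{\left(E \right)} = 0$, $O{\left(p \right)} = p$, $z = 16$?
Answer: $600$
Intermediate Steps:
$J{\left(U \right)} = U \left(-3 + U\right)$
$a{\left(W \right)} = -4 + W$ ($a{\left(W \right)} = W - 4 = -4 + W$)
$\left(z + a{\left(J{\left(n{\left(4 \right)} \right)} \right)}\right) 50 = \left(16 - \left(4 + 0 \left(-3 + 0\right)\right)\right) 50 = \left(16 + \left(-4 + 0 \left(-3\right)\right)\right) 50 = \left(16 + \left(-4 + 0\right)\right) 50 = \left(16 - 4\right) 50 = 12 \cdot 50 = 600$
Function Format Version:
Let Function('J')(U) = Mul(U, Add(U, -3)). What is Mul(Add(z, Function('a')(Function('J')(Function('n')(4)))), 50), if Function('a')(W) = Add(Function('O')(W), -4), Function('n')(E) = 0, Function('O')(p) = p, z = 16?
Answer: 600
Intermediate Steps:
Function('J')(U) = Mul(U, Add(-3, U))
Function('a')(W) = Add(-4, W) (Function('a')(W) = Add(W, -4) = Add(-4, W))
Mul(Add(z, Function('a')(Function('J')(Function('n')(4)))), 50) = Mul(Add(16, Add(-4, Mul(0, Add(-3, 0)))), 50) = Mul(Add(16, Add(-4, Mul(0, -3))), 50) = Mul(Add(16, Add(-4, 0)), 50) = Mul(Add(16, -4), 50) = Mul(12, 50) = 600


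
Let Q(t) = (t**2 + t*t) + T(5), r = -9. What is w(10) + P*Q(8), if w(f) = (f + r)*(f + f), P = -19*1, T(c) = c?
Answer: -2507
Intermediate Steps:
P = -19
Q(t) = 5 + 2*t**2 (Q(t) = (t**2 + t*t) + 5 = (t**2 + t**2) + 5 = 2*t**2 + 5 = 5 + 2*t**2)
w(f) = 2*f*(-9 + f) (w(f) = (f - 9)*(f + f) = (-9 + f)*(2*f) = 2*f*(-9 + f))
w(10) + P*Q(8) = 2*10*(-9 + 10) - 19*(5 + 2*8**2) = 2*10*1 - 19*(5 + 2*64) = 20 - 19*(5 + 128) = 20 - 19*133 = 20 - 2527 = -2507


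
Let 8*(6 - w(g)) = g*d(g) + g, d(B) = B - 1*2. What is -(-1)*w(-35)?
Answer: -303/2 ≈ -151.50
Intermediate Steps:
d(B) = -2 + B (d(B) = B - 2 = -2 + B)
w(g) = 6 - g/8 - g*(-2 + g)/8 (w(g) = 6 - (g*(-2 + g) + g)/8 = 6 - (g + g*(-2 + g))/8 = 6 + (-g/8 - g*(-2 + g)/8) = 6 - g/8 - g*(-2 + g)/8)
-(-1)*w(-35) = -(-1)*(6 - 1/8*(-35)**2 + (1/8)*(-35)) = -(-1)*(6 - 1/8*1225 - 35/8) = -(-1)*(6 - 1225/8 - 35/8) = -(-1)*(-303)/2 = -1*303/2 = -303/2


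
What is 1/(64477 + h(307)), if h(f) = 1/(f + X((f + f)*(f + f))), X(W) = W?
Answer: 377303/24327365532 ≈ 1.5509e-5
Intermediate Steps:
h(f) = 1/(f + 4*f²) (h(f) = 1/(f + (f + f)*(f + f)) = 1/(f + (2*f)*(2*f)) = 1/(f + 4*f²))
1/(64477 + h(307)) = 1/(64477 + 1/(307*(1 + 4*307))) = 1/(64477 + 1/(307*(1 + 1228))) = 1/(64477 + (1/307)/1229) = 1/(64477 + (1/307)*(1/1229)) = 1/(64477 + 1/377303) = 1/(24327365532/377303) = 377303/24327365532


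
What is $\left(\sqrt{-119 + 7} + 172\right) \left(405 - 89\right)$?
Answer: $54352 + 1264 i \sqrt{7} \approx 54352.0 + 3344.2 i$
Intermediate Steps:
$\left(\sqrt{-119 + 7} + 172\right) \left(405 - 89\right) = \left(\sqrt{-112} + 172\right) 316 = \left(4 i \sqrt{7} + 172\right) 316 = \left(172 + 4 i \sqrt{7}\right) 316 = 54352 + 1264 i \sqrt{7}$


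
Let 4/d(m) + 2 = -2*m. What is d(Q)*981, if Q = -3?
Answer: 981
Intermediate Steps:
d(m) = 4/(-2 - 2*m)
d(Q)*981 = -2/(1 - 3)*981 = -2/(-2)*981 = -2*(-½)*981 = 1*981 = 981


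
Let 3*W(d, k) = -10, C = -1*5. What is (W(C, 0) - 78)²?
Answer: 59536/9 ≈ 6615.1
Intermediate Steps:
C = -5
W(d, k) = -10/3 (W(d, k) = (⅓)*(-10) = -10/3)
(W(C, 0) - 78)² = (-10/3 - 78)² = (-244/3)² = 59536/9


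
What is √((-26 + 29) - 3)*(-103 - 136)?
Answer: 0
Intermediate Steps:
√((-26 + 29) - 3)*(-103 - 136) = √(3 - 3)*(-239) = √0*(-239) = 0*(-239) = 0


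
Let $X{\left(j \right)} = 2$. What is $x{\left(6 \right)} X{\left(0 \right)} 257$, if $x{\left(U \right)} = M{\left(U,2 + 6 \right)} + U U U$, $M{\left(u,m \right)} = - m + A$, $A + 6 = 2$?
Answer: $104856$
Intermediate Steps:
$A = -4$ ($A = -6 + 2 = -4$)
$M{\left(u,m \right)} = -4 - m$ ($M{\left(u,m \right)} = - m - 4 = -4 - m$)
$x{\left(U \right)} = -12 + U^{3}$ ($x{\left(U \right)} = \left(-4 - \left(2 + 6\right)\right) + U U U = \left(-4 - 8\right) + U^{2} U = \left(-4 - 8\right) + U^{3} = -12 + U^{3}$)
$x{\left(6 \right)} X{\left(0 \right)} 257 = \left(-12 + 6^{3}\right) 2 \cdot 257 = \left(-12 + 216\right) 514 = 204 \cdot 514 = 104856$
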